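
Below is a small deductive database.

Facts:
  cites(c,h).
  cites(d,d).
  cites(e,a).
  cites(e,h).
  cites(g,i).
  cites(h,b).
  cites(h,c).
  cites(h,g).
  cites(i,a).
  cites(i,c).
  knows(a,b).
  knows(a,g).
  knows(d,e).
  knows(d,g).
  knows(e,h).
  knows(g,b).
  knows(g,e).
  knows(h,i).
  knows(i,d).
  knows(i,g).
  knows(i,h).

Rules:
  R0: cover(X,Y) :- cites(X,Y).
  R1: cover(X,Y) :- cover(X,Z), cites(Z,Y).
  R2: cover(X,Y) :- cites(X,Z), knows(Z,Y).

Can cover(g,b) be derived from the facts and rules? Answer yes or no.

round 1: derive cover(c,h) via R0 from cites(c,h)
round 1: derive cover(d,d) via R0 from cites(d,d)
round 1: derive cover(e,a) via R0 from cites(e,a)
round 1: derive cover(e,h) via R0 from cites(e,h)
round 1: derive cover(g,i) via R0 from cites(g,i)
round 1: derive cover(h,b) via R0 from cites(h,b)
round 1: derive cover(h,c) via R0 from cites(h,c)
round 1: derive cover(h,g) via R0 from cites(h,g)
round 1: derive cover(i,a) via R0 from cites(i,a)
round 1: derive cover(i,c) via R0 from cites(i,c)
round 1: derive cover(c,i) via R2 from cites(c,h), knows(h,i)
round 1: derive cover(d,e) via R2 from cites(d,d), knows(d,e)
round 1: derive cover(d,g) via R2 from cites(d,d), knows(d,g)
round 1: derive cover(e,b) via R2 from cites(e,a), knows(a,b)
round 1: derive cover(e,g) via R2 from cites(e,a), knows(a,g)
round 1: derive cover(e,i) via R2 from cites(e,h), knows(h,i)
round 1: derive cover(g,d) via R2 from cites(g,i), knows(i,d)
round 1: derive cover(g,g) via R2 from cites(g,i), knows(i,g)
round 1: derive cover(g,h) via R2 from cites(g,i), knows(i,h)
round 1: derive cover(h,e) via R2 from cites(h,g), knows(g,e)
round 1: derive cover(i,b) via R2 from cites(i,a), knows(a,b)
round 1: derive cover(i,g) via R2 from cites(i,a), knows(a,g)
round 2: derive cover(c,a) via R1 from cover(c,i), cites(i,a)
round 2: derive cover(c,b) via R1 from cover(c,h), cites(h,b)
round 2: derive cover(c,c) via R1 from cover(c,h), cites(h,c)
round 2: derive cover(c,g) via R1 from cover(c,h), cites(h,g)
round 2: derive cover(d,a) via R1 from cover(d,e), cites(e,a)
round 2: derive cover(d,h) via R1 from cover(d,e), cites(e,h)
round 2: derive cover(d,i) via R1 from cover(d,g), cites(g,i)
round 2: derive cover(e,c) via R1 from cover(e,h), cites(h,c)
round 2: derive cover(g,a) via R1 from cover(g,i), cites(i,a)
round 2: derive cover(g,b) via R1 from cover(g,h), cites(h,b)
round 2: derive cover(g,c) via R1 from cover(g,h), cites(h,c)
round 2: derive cover(h,a) via R1 from cover(h,e), cites(e,a)
round 2: derive cover(h,h) via R1 from cover(h,c), cites(c,h)
round 2: derive cover(h,i) via R1 from cover(h,g), cites(g,i)
round 2: derive cover(i,h) via R1 from cover(i,c), cites(c,h)
round 2: derive cover(i,i) via R1 from cover(i,g), cites(g,i)
round 3: derive cover(d,b) via R1 from cover(d,h), cites(h,b)
round 3: derive cover(d,c) via R1 from cover(d,h), cites(h,c)

yes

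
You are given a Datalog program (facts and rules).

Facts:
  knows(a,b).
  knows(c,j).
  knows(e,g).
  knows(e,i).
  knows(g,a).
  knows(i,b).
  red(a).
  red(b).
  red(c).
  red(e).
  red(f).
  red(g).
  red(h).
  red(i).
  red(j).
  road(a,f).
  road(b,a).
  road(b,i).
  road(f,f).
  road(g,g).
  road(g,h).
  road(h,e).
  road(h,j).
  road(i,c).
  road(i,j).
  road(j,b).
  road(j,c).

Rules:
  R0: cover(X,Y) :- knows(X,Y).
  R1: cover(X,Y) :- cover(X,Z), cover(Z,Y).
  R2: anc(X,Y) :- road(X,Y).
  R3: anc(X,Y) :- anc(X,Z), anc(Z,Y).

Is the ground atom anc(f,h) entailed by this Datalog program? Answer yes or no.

round 1: derive anc(a,f) via R2 from road(a,f)
round 1: derive anc(b,a) via R2 from road(b,a)
round 1: derive anc(b,i) via R2 from road(b,i)
round 1: derive anc(f,f) via R2 from road(f,f)
round 1: derive anc(g,g) via R2 from road(g,g)
round 1: derive anc(g,h) via R2 from road(g,h)
round 1: derive anc(h,e) via R2 from road(h,e)
round 1: derive anc(h,j) via R2 from road(h,j)
round 1: derive anc(i,c) via R2 from road(i,c)
round 1: derive anc(i,j) via R2 from road(i,j)
round 1: derive anc(j,b) via R2 from road(j,b)
round 1: derive anc(j,c) via R2 from road(j,c)
round 2: derive anc(b,c) via R3 from anc(b,i), anc(i,c)
round 2: derive anc(b,f) via R3 from anc(b,a), anc(a,f)
round 2: derive anc(b,j) via R3 from anc(b,i), anc(i,j)
round 2: derive anc(g,e) via R3 from anc(g,h), anc(h,e)
round 2: derive anc(g,j) via R3 from anc(g,h), anc(h,j)
round 2: derive anc(h,b) via R3 from anc(h,j), anc(j,b)
round 2: derive anc(h,c) via R3 from anc(h,j), anc(j,c)
round 2: derive anc(i,b) via R3 from anc(i,j), anc(j,b)
round 2: derive anc(j,a) via R3 from anc(j,b), anc(b,a)
round 2: derive anc(j,i) via R3 from anc(j,b), anc(b,i)
round 3: derive anc(b,b) via R3 from anc(b,i), anc(i,b)
round 3: derive anc(g,a) via R3 from anc(g,j), anc(j,a)
round 3: derive anc(g,b) via R3 from anc(g,h), anc(h,b)
round 3: derive anc(g,c) via R3 from anc(g,h), anc(h,c)
round 3: derive anc(g,i) via R3 from anc(g,j), anc(j,i)
round 3: derive anc(h,a) via R3 from anc(h,b), anc(b,a)
round 3: derive anc(h,f) via R3 from anc(h,b), anc(b,f)
round 3: derive anc(h,i) via R3 from anc(h,b), anc(b,i)
round 3: derive anc(i,a) via R3 from anc(i,b), anc(b,a)
round 3: derive anc(i,f) via R3 from anc(i,b), anc(b,f)
round 3: derive anc(i,i) via R3 from anc(i,b), anc(b,i)
round 3: derive anc(j,f) via R3 from anc(j,a), anc(a,f)
round 3: derive anc(j,j) via R3 from anc(j,b), anc(b,j)
round 4: derive anc(g,f) via R3 from anc(g,a), anc(a,f)

no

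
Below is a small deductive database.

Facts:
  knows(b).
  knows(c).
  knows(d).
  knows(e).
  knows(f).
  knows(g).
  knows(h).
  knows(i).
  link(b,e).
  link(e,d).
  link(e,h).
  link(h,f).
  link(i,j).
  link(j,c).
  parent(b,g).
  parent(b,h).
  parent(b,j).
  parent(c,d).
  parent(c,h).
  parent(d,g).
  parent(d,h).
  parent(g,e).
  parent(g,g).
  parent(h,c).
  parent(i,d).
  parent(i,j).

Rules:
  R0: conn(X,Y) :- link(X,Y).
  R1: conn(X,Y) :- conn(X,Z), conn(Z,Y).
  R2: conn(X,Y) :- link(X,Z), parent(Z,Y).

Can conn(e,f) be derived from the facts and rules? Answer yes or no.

round 1: derive conn(b,e) via R0 from link(b,e)
round 1: derive conn(e,d) via R0 from link(e,d)
round 1: derive conn(e,h) via R0 from link(e,h)
round 1: derive conn(h,f) via R0 from link(h,f)
round 1: derive conn(i,j) via R0 from link(i,j)
round 1: derive conn(j,c) via R0 from link(j,c)
round 1: derive conn(e,c) via R2 from link(e,h), parent(h,c)
round 1: derive conn(e,g) via R2 from link(e,d), parent(d,g)
round 1: derive conn(j,d) via R2 from link(j,c), parent(c,d)
round 1: derive conn(j,h) via R2 from link(j,c), parent(c,h)
round 2: derive conn(b,c) via R1 from conn(b,e), conn(e,c)
round 2: derive conn(b,d) via R1 from conn(b,e), conn(e,d)
round 2: derive conn(b,g) via R1 from conn(b,e), conn(e,g)
round 2: derive conn(b,h) via R1 from conn(b,e), conn(e,h)
round 2: derive conn(e,f) via R1 from conn(e,h), conn(h,f)
round 2: derive conn(i,c) via R1 from conn(i,j), conn(j,c)
round 2: derive conn(i,d) via R1 from conn(i,j), conn(j,d)
round 2: derive conn(i,h) via R1 from conn(i,j), conn(j,h)
round 2: derive conn(j,f) via R1 from conn(j,h), conn(h,f)
round 3: derive conn(b,f) via R1 from conn(b,e), conn(e,f)
round 3: derive conn(i,f) via R1 from conn(i,h), conn(h,f)

yes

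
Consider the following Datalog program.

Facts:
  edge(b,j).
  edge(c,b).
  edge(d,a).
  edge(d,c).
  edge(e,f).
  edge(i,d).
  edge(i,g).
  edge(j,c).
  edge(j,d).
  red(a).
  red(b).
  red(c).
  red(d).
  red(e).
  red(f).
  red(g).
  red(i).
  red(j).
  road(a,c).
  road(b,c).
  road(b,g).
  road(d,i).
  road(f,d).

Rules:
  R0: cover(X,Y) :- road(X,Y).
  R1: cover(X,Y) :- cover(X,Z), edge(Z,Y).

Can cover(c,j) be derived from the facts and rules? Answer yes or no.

round 1: derive cover(a,c) via R0 from road(a,c)
round 1: derive cover(b,c) via R0 from road(b,c)
round 1: derive cover(b,g) via R0 from road(b,g)
round 1: derive cover(d,i) via R0 from road(d,i)
round 1: derive cover(f,d) via R0 from road(f,d)
round 2: derive cover(a,b) via R1 from cover(a,c), edge(c,b)
round 2: derive cover(b,b) via R1 from cover(b,c), edge(c,b)
round 2: derive cover(d,d) via R1 from cover(d,i), edge(i,d)
round 2: derive cover(d,g) via R1 from cover(d,i), edge(i,g)
round 2: derive cover(f,a) via R1 from cover(f,d), edge(d,a)
round 2: derive cover(f,c) via R1 from cover(f,d), edge(d,c)
round 3: derive cover(a,j) via R1 from cover(a,b), edge(b,j)
round 3: derive cover(b,j) via R1 from cover(b,b), edge(b,j)
round 3: derive cover(d,a) via R1 from cover(d,d), edge(d,a)
round 3: derive cover(d,c) via R1 from cover(d,d), edge(d,c)
round 3: derive cover(f,b) via R1 from cover(f,c), edge(c,b)
round 4: derive cover(a,d) via R1 from cover(a,j), edge(j,d)
round 4: derive cover(b,d) via R1 from cover(b,j), edge(j,d)
round 4: derive cover(d,b) via R1 from cover(d,c), edge(c,b)
round 4: derive cover(f,j) via R1 from cover(f,b), edge(b,j)
round 5: derive cover(a,a) via R1 from cover(a,d), edge(d,a)
round 5: derive cover(b,a) via R1 from cover(b,d), edge(d,a)
round 5: derive cover(d,j) via R1 from cover(d,b), edge(b,j)

no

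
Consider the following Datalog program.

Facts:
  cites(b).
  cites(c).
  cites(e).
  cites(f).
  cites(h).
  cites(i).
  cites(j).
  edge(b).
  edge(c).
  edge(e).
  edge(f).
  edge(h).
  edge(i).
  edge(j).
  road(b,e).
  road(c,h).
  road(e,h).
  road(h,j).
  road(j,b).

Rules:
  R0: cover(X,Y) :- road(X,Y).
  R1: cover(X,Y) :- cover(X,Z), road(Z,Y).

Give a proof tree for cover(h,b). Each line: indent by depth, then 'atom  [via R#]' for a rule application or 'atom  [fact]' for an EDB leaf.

round 1: derive cover(b,e) via R0 from road(b,e)
round 1: derive cover(c,h) via R0 from road(c,h)
round 1: derive cover(e,h) via R0 from road(e,h)
round 1: derive cover(h,j) via R0 from road(h,j)
round 1: derive cover(j,b) via R0 from road(j,b)
round 2: derive cover(b,h) via R1 from cover(b,e), road(e,h)
round 2: derive cover(c,j) via R1 from cover(c,h), road(h,j)
round 2: derive cover(e,j) via R1 from cover(e,h), road(h,j)
round 2: derive cover(h,b) via R1 from cover(h,j), road(j,b)
round 2: derive cover(j,e) via R1 from cover(j,b), road(b,e)
round 3: derive cover(b,j) via R1 from cover(b,h), road(h,j)
round 3: derive cover(c,b) via R1 from cover(c,j), road(j,b)
round 3: derive cover(e,b) via R1 from cover(e,j), road(j,b)
round 3: derive cover(h,e) via R1 from cover(h,b), road(b,e)
round 3: derive cover(j,h) via R1 from cover(j,e), road(e,h)
round 4: derive cover(b,b) via R1 from cover(b,j), road(j,b)
round 4: derive cover(c,e) via R1 from cover(c,b), road(b,e)
round 4: derive cover(e,e) via R1 from cover(e,b), road(b,e)
round 4: derive cover(h,h) via R1 from cover(h,e), road(e,h)
round 4: derive cover(j,j) via R1 from cover(j,h), road(h,j)

cover(h,b)  [via R1]
  cover(h,j)  [via R0]
    road(h,j)  [fact]
  road(j,b)  [fact]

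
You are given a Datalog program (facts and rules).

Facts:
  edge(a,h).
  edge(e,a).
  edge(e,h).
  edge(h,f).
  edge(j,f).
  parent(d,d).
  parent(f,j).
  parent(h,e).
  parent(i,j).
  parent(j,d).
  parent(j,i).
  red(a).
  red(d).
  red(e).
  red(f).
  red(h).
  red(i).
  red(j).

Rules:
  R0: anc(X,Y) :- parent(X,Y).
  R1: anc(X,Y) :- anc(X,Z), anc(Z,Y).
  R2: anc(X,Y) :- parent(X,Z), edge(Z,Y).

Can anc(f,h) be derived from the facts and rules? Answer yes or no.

round 1: derive anc(d,d) via R0 from parent(d,d)
round 1: derive anc(f,j) via R0 from parent(f,j)
round 1: derive anc(h,e) via R0 from parent(h,e)
round 1: derive anc(i,j) via R0 from parent(i,j)
round 1: derive anc(j,d) via R0 from parent(j,d)
round 1: derive anc(j,i) via R0 from parent(j,i)
round 1: derive anc(f,f) via R2 from parent(f,j), edge(j,f)
round 1: derive anc(h,a) via R2 from parent(h,e), edge(e,a)
round 1: derive anc(h,h) via R2 from parent(h,e), edge(e,h)
round 1: derive anc(i,f) via R2 from parent(i,j), edge(j,f)
round 2: derive anc(f,d) via R1 from anc(f,j), anc(j,d)
round 2: derive anc(f,i) via R1 from anc(f,j), anc(j,i)
round 2: derive anc(i,d) via R1 from anc(i,j), anc(j,d)
round 2: derive anc(i,i) via R1 from anc(i,j), anc(j,i)
round 2: derive anc(j,f) via R1 from anc(j,i), anc(i,f)
round 2: derive anc(j,j) via R1 from anc(j,i), anc(i,j)

no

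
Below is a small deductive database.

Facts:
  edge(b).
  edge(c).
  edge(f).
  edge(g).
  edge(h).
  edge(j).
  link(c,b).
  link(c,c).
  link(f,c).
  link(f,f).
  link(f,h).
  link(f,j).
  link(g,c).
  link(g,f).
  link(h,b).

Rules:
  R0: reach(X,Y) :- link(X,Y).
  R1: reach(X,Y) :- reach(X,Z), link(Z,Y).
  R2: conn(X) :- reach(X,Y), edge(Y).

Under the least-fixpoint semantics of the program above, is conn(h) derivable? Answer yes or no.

yes

round 1: derive reach(c,b) via R0 from link(c,b)
round 1: derive reach(c,c) via R0 from link(c,c)
round 1: derive reach(f,c) via R0 from link(f,c)
round 1: derive reach(f,f) via R0 from link(f,f)
round 1: derive reach(f,h) via R0 from link(f,h)
round 1: derive reach(f,j) via R0 from link(f,j)
round 1: derive reach(g,c) via R0 from link(g,c)
round 1: derive reach(g,f) via R0 from link(g,f)
round 1: derive reach(h,b) via R0 from link(h,b)
round 2: derive reach(f,b) via R1 from reach(f,c), link(c,b)
round 2: derive reach(g,b) via R1 from reach(g,c), link(c,b)
round 2: derive reach(g,h) via R1 from reach(g,f), link(f,h)
round 2: derive reach(g,j) via R1 from reach(g,f), link(f,j)
round 2: derive conn(c) via R2 from reach(c,b), edge(b)
round 2: derive conn(f) via R2 from reach(f,c), edge(c)
round 2: derive conn(g) via R2 from reach(g,c), edge(c)
round 2: derive conn(h) via R2 from reach(h,b), edge(b)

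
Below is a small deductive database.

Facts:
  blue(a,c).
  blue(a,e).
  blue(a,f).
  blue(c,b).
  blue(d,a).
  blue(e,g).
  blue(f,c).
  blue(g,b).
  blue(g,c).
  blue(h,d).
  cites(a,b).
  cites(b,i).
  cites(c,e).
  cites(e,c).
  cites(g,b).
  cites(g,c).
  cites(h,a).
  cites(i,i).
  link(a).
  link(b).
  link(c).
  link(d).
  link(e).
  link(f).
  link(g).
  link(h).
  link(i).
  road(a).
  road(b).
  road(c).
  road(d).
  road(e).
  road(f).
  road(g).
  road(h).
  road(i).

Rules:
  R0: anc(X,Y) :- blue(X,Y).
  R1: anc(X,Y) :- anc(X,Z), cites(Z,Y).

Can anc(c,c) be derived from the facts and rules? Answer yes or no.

round 1: derive anc(a,c) via R0 from blue(a,c)
round 1: derive anc(a,e) via R0 from blue(a,e)
round 1: derive anc(a,f) via R0 from blue(a,f)
round 1: derive anc(c,b) via R0 from blue(c,b)
round 1: derive anc(d,a) via R0 from blue(d,a)
round 1: derive anc(e,g) via R0 from blue(e,g)
round 1: derive anc(f,c) via R0 from blue(f,c)
round 1: derive anc(g,b) via R0 from blue(g,b)
round 1: derive anc(g,c) via R0 from blue(g,c)
round 1: derive anc(h,d) via R0 from blue(h,d)
round 2: derive anc(c,i) via R1 from anc(c,b), cites(b,i)
round 2: derive anc(d,b) via R1 from anc(d,a), cites(a,b)
round 2: derive anc(e,b) via R1 from anc(e,g), cites(g,b)
round 2: derive anc(e,c) via R1 from anc(e,g), cites(g,c)
round 2: derive anc(f,e) via R1 from anc(f,c), cites(c,e)
round 2: derive anc(g,e) via R1 from anc(g,c), cites(c,e)
round 2: derive anc(g,i) via R1 from anc(g,b), cites(b,i)
round 3: derive anc(d,i) via R1 from anc(d,b), cites(b,i)
round 3: derive anc(e,e) via R1 from anc(e,c), cites(c,e)
round 3: derive anc(e,i) via R1 from anc(e,b), cites(b,i)

no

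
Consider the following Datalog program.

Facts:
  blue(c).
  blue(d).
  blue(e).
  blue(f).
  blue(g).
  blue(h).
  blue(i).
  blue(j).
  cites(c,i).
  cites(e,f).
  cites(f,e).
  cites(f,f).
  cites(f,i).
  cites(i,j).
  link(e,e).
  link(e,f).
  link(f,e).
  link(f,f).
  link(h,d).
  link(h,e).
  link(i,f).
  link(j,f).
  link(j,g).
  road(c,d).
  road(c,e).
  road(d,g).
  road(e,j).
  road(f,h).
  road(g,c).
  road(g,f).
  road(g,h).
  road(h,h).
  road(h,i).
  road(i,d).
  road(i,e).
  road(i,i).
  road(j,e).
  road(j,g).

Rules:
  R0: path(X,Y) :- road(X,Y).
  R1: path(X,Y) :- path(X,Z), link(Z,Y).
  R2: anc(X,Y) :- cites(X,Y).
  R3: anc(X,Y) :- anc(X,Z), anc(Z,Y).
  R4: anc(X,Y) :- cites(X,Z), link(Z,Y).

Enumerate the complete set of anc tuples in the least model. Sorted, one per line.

round 1: derive anc(c,i) via R2 from cites(c,i)
round 1: derive anc(e,f) via R2 from cites(e,f)
round 1: derive anc(f,e) via R2 from cites(f,e)
round 1: derive anc(f,f) via R2 from cites(f,f)
round 1: derive anc(f,i) via R2 from cites(f,i)
round 1: derive anc(i,j) via R2 from cites(i,j)
round 1: derive anc(c,f) via R4 from cites(c,i), link(i,f)
round 1: derive anc(e,e) via R4 from cites(e,f), link(f,e)
round 1: derive anc(i,f) via R4 from cites(i,j), link(j,f)
round 1: derive anc(i,g) via R4 from cites(i,j), link(j,g)
round 2: derive anc(c,e) via R3 from anc(c,f), anc(f,e)
round 2: derive anc(c,g) via R3 from anc(c,i), anc(i,g)
round 2: derive anc(c,j) via R3 from anc(c,i), anc(i,j)
round 2: derive anc(e,i) via R3 from anc(e,f), anc(f,i)
round 2: derive anc(f,g) via R3 from anc(f,i), anc(i,g)
round 2: derive anc(f,j) via R3 from anc(f,i), anc(i,j)
round 2: derive anc(i,e) via R3 from anc(i,f), anc(f,e)
round 2: derive anc(i,i) via R3 from anc(i,f), anc(f,i)
round 3: derive anc(e,g) via R3 from anc(e,f), anc(f,g)
round 3: derive anc(e,j) via R3 from anc(e,f), anc(f,j)

anc(c,e)
anc(c,f)
anc(c,g)
anc(c,i)
anc(c,j)
anc(e,e)
anc(e,f)
anc(e,g)
anc(e,i)
anc(e,j)
anc(f,e)
anc(f,f)
anc(f,g)
anc(f,i)
anc(f,j)
anc(i,e)
anc(i,f)
anc(i,g)
anc(i,i)
anc(i,j)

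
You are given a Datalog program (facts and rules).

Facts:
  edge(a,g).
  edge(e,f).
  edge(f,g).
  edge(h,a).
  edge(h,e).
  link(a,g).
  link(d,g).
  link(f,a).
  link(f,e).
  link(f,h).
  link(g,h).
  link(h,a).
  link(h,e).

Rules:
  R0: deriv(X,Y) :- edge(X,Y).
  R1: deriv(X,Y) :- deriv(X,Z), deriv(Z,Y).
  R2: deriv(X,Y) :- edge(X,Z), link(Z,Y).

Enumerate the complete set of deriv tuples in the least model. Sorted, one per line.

deriv(a,a)
deriv(a,e)
deriv(a,f)
deriv(a,g)
deriv(a,h)
deriv(e,a)
deriv(e,e)
deriv(e,f)
deriv(e,g)
deriv(e,h)
deriv(f,a)
deriv(f,e)
deriv(f,f)
deriv(f,g)
deriv(f,h)
deriv(h,a)
deriv(h,e)
deriv(h,f)
deriv(h,g)
deriv(h,h)

round 1: derive deriv(a,g) via R0 from edge(a,g)
round 1: derive deriv(e,f) via R0 from edge(e,f)
round 1: derive deriv(f,g) via R0 from edge(f,g)
round 1: derive deriv(h,a) via R0 from edge(h,a)
round 1: derive deriv(h,e) via R0 from edge(h,e)
round 1: derive deriv(a,h) via R2 from edge(a,g), link(g,h)
round 1: derive deriv(e,a) via R2 from edge(e,f), link(f,a)
round 1: derive deriv(e,e) via R2 from edge(e,f), link(f,e)
round 1: derive deriv(e,h) via R2 from edge(e,f), link(f,h)
round 1: derive deriv(f,h) via R2 from edge(f,g), link(g,h)
round 1: derive deriv(h,g) via R2 from edge(h,a), link(a,g)
round 2: derive deriv(a,a) via R1 from deriv(a,h), deriv(h,a)
round 2: derive deriv(a,e) via R1 from deriv(a,h), deriv(h,e)
round 2: derive deriv(e,g) via R1 from deriv(e,a), deriv(a,g)
round 2: derive deriv(f,a) via R1 from deriv(f,h), deriv(h,a)
round 2: derive deriv(f,e) via R1 from deriv(f,h), deriv(h,e)
round 2: derive deriv(h,f) via R1 from deriv(h,e), deriv(e,f)
round 2: derive deriv(h,h) via R1 from deriv(h,a), deriv(a,h)
round 3: derive deriv(a,f) via R1 from deriv(a,e), deriv(e,f)
round 3: derive deriv(f,f) via R1 from deriv(f,e), deriv(e,f)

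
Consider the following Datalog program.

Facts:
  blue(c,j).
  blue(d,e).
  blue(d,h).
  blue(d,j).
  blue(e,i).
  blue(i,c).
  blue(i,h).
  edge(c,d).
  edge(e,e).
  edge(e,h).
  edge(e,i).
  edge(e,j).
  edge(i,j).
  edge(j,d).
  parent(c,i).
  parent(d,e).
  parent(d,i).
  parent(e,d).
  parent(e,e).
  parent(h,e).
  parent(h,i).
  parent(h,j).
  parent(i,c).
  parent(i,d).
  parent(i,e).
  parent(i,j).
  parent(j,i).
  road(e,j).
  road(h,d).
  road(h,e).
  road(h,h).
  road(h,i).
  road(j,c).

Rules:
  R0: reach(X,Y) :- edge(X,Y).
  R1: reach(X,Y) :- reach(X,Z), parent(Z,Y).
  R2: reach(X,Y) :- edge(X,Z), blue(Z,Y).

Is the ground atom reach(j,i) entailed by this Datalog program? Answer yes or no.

yes

round 1: derive reach(c,d) via R0 from edge(c,d)
round 1: derive reach(e,e) via R0 from edge(e,e)
round 1: derive reach(e,h) via R0 from edge(e,h)
round 1: derive reach(e,i) via R0 from edge(e,i)
round 1: derive reach(e,j) via R0 from edge(e,j)
round 1: derive reach(i,j) via R0 from edge(i,j)
round 1: derive reach(j,d) via R0 from edge(j,d)
round 1: derive reach(c,e) via R2 from edge(c,d), blue(d,e)
round 1: derive reach(c,h) via R2 from edge(c,d), blue(d,h)
round 1: derive reach(c,j) via R2 from edge(c,d), blue(d,j)
round 1: derive reach(e,c) via R2 from edge(e,i), blue(i,c)
round 1: derive reach(j,e) via R2 from edge(j,d), blue(d,e)
round 1: derive reach(j,h) via R2 from edge(j,d), blue(d,h)
round 1: derive reach(j,j) via R2 from edge(j,d), blue(d,j)
round 2: derive reach(c,i) via R1 from reach(c,d), parent(d,i)
round 2: derive reach(e,d) via R1 from reach(e,e), parent(e,d)
round 2: derive reach(i,i) via R1 from reach(i,j), parent(j,i)
round 2: derive reach(j,i) via R1 from reach(j,d), parent(d,i)
round 3: derive reach(c,c) via R1 from reach(c,i), parent(i,c)
round 3: derive reach(i,c) via R1 from reach(i,i), parent(i,c)
round 3: derive reach(i,d) via R1 from reach(i,i), parent(i,d)
round 3: derive reach(i,e) via R1 from reach(i,i), parent(i,e)
round 3: derive reach(j,c) via R1 from reach(j,i), parent(i,c)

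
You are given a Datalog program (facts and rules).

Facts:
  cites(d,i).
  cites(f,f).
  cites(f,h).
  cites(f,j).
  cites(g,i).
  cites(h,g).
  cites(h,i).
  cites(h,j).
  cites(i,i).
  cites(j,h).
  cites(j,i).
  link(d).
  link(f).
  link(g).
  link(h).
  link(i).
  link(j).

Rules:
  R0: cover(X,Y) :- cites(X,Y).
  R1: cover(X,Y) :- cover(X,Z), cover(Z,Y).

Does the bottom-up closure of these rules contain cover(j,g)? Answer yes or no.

round 1: derive cover(d,i) via R0 from cites(d,i)
round 1: derive cover(f,f) via R0 from cites(f,f)
round 1: derive cover(f,h) via R0 from cites(f,h)
round 1: derive cover(f,j) via R0 from cites(f,j)
round 1: derive cover(g,i) via R0 from cites(g,i)
round 1: derive cover(h,g) via R0 from cites(h,g)
round 1: derive cover(h,i) via R0 from cites(h,i)
round 1: derive cover(h,j) via R0 from cites(h,j)
round 1: derive cover(i,i) via R0 from cites(i,i)
round 1: derive cover(j,h) via R0 from cites(j,h)
round 1: derive cover(j,i) via R0 from cites(j,i)
round 2: derive cover(f,g) via R1 from cover(f,h), cover(h,g)
round 2: derive cover(f,i) via R1 from cover(f,h), cover(h,i)
round 2: derive cover(h,h) via R1 from cover(h,j), cover(j,h)
round 2: derive cover(j,g) via R1 from cover(j,h), cover(h,g)
round 2: derive cover(j,j) via R1 from cover(j,h), cover(h,j)

yes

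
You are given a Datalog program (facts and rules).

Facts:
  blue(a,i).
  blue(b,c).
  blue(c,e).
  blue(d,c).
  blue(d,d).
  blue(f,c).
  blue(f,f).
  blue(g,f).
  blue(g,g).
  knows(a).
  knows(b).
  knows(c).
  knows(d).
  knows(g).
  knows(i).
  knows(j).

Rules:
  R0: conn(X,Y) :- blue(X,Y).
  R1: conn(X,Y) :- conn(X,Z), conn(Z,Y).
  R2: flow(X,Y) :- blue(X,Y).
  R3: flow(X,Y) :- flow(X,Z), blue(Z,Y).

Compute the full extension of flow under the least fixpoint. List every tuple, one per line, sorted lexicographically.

flow(a,i)
flow(b,c)
flow(b,e)
flow(c,e)
flow(d,c)
flow(d,d)
flow(d,e)
flow(f,c)
flow(f,e)
flow(f,f)
flow(g,c)
flow(g,e)
flow(g,f)
flow(g,g)

round 1: derive flow(a,i) via R2 from blue(a,i)
round 1: derive flow(b,c) via R2 from blue(b,c)
round 1: derive flow(c,e) via R2 from blue(c,e)
round 1: derive flow(d,c) via R2 from blue(d,c)
round 1: derive flow(d,d) via R2 from blue(d,d)
round 1: derive flow(f,c) via R2 from blue(f,c)
round 1: derive flow(f,f) via R2 from blue(f,f)
round 1: derive flow(g,f) via R2 from blue(g,f)
round 1: derive flow(g,g) via R2 from blue(g,g)
round 2: derive flow(b,e) via R3 from flow(b,c), blue(c,e)
round 2: derive flow(d,e) via R3 from flow(d,c), blue(c,e)
round 2: derive flow(f,e) via R3 from flow(f,c), blue(c,e)
round 2: derive flow(g,c) via R3 from flow(g,f), blue(f,c)
round 3: derive flow(g,e) via R3 from flow(g,c), blue(c,e)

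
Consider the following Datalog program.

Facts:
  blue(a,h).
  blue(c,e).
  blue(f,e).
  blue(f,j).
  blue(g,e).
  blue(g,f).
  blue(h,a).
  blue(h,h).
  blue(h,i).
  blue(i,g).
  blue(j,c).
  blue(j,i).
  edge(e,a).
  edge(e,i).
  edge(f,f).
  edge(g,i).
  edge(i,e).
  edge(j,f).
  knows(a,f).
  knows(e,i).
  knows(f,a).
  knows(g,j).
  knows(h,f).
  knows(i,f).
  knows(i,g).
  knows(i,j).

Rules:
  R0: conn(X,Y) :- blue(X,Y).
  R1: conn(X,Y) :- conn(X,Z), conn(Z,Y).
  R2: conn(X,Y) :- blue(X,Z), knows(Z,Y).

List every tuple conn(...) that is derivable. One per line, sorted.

round 1: derive conn(a,h) via R0 from blue(a,h)
round 1: derive conn(c,e) via R0 from blue(c,e)
round 1: derive conn(f,e) via R0 from blue(f,e)
round 1: derive conn(f,j) via R0 from blue(f,j)
round 1: derive conn(g,e) via R0 from blue(g,e)
round 1: derive conn(g,f) via R0 from blue(g,f)
round 1: derive conn(h,a) via R0 from blue(h,a)
round 1: derive conn(h,h) via R0 from blue(h,h)
round 1: derive conn(h,i) via R0 from blue(h,i)
round 1: derive conn(i,g) via R0 from blue(i,g)
round 1: derive conn(j,c) via R0 from blue(j,c)
round 1: derive conn(j,i) via R0 from blue(j,i)
round 1: derive conn(a,f) via R2 from blue(a,h), knows(h,f)
round 1: derive conn(c,i) via R2 from blue(c,e), knows(e,i)
round 1: derive conn(f,i) via R2 from blue(f,e), knows(e,i)
round 1: derive conn(g,a) via R2 from blue(g,f), knows(f,a)
round 1: derive conn(g,i) via R2 from blue(g,e), knows(e,i)
round 1: derive conn(h,f) via R2 from blue(h,a), knows(a,f)
round 1: derive conn(h,g) via R2 from blue(h,i), knows(i,g)
round 1: derive conn(h,j) via R2 from blue(h,i), knows(i,j)
round 1: derive conn(i,j) via R2 from blue(i,g), knows(g,j)
round 1: derive conn(j,f) via R2 from blue(j,i), knows(i,f)
round 1: derive conn(j,g) via R2 from blue(j,i), knows(i,g)
round 1: derive conn(j,j) via R2 from blue(j,i), knows(i,j)
round 2: derive conn(a,a) via R1 from conn(a,h), conn(h,a)
round 2: derive conn(a,e) via R1 from conn(a,f), conn(f,e)
round 2: derive conn(a,g) via R1 from conn(a,h), conn(h,g)
round 2: derive conn(a,i) via R1 from conn(a,f), conn(f,i)
round 2: derive conn(a,j) via R1 from conn(a,f), conn(f,j)
round 2: derive conn(c,g) via R1 from conn(c,i), conn(i,g)
round 2: derive conn(c,j) via R1 from conn(c,i), conn(i,j)
round 2: derive conn(f,c) via R1 from conn(f,j), conn(j,c)
round 2: derive conn(f,f) via R1 from conn(f,j), conn(j,f)
round 2: derive conn(f,g) via R1 from conn(f,i), conn(i,g)
round 2: derive conn(g,g) via R1 from conn(g,i), conn(i,g)
round 2: derive conn(g,h) via R1 from conn(g,a), conn(a,h)
round 2: derive conn(g,j) via R1 from conn(g,f), conn(f,j)
round 2: derive conn(h,c) via R1 from conn(h,j), conn(j,c)
round 2: derive conn(h,e) via R1 from conn(h,f), conn(f,e)
round 2: derive conn(i,a) via R1 from conn(i,g), conn(g,a)
round 2: derive conn(i,c) via R1 from conn(i,j), conn(j,c)
round 2: derive conn(i,e) via R1 from conn(i,g), conn(g,e)
round 2: derive conn(i,f) via R1 from conn(i,g), conn(g,f)
round 2: derive conn(i,i) via R1 from conn(i,g), conn(g,i)
round 2: derive conn(j,a) via R1 from conn(j,g), conn(g,a)
round 2: derive conn(j,e) via R1 from conn(j,c), conn(c,e)
round 3: derive conn(a,c) via R1 from conn(a,f), conn(f,c)
round 3: derive conn(c,a) via R1 from conn(c,g), conn(g,a)
round 3: derive conn(c,c) via R1 from conn(c,i), conn(i,c)
round 3: derive conn(c,f) via R1 from conn(c,g), conn(g,f)
round 3: derive conn(c,h) via R1 from conn(c,g), conn(g,h)
round 3: derive conn(f,a) via R1 from conn(f,g), conn(g,a)
round 3: derive conn(f,h) via R1 from conn(f,g), conn(g,h)
round 3: derive conn(g,c) via R1 from conn(g,f), conn(f,c)
round 3: derive conn(i,h) via R1 from conn(i,a), conn(a,h)
round 3: derive conn(j,h) via R1 from conn(j,a), conn(a,h)

conn(a,a)
conn(a,c)
conn(a,e)
conn(a,f)
conn(a,g)
conn(a,h)
conn(a,i)
conn(a,j)
conn(c,a)
conn(c,c)
conn(c,e)
conn(c,f)
conn(c,g)
conn(c,h)
conn(c,i)
conn(c,j)
conn(f,a)
conn(f,c)
conn(f,e)
conn(f,f)
conn(f,g)
conn(f,h)
conn(f,i)
conn(f,j)
conn(g,a)
conn(g,c)
conn(g,e)
conn(g,f)
conn(g,g)
conn(g,h)
conn(g,i)
conn(g,j)
conn(h,a)
conn(h,c)
conn(h,e)
conn(h,f)
conn(h,g)
conn(h,h)
conn(h,i)
conn(h,j)
conn(i,a)
conn(i,c)
conn(i,e)
conn(i,f)
conn(i,g)
conn(i,h)
conn(i,i)
conn(i,j)
conn(j,a)
conn(j,c)
conn(j,e)
conn(j,f)
conn(j,g)
conn(j,h)
conn(j,i)
conn(j,j)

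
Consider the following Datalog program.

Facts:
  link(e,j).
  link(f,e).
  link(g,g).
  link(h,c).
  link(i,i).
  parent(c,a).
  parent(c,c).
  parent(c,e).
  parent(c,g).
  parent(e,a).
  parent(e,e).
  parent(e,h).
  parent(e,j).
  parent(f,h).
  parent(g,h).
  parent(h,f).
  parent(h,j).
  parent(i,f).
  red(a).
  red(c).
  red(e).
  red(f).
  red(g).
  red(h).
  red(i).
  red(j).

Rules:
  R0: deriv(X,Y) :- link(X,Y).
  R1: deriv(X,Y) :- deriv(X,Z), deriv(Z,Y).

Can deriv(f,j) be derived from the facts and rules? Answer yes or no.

yes

round 1: derive deriv(e,j) via R0 from link(e,j)
round 1: derive deriv(f,e) via R0 from link(f,e)
round 1: derive deriv(g,g) via R0 from link(g,g)
round 1: derive deriv(h,c) via R0 from link(h,c)
round 1: derive deriv(i,i) via R0 from link(i,i)
round 2: derive deriv(f,j) via R1 from deriv(f,e), deriv(e,j)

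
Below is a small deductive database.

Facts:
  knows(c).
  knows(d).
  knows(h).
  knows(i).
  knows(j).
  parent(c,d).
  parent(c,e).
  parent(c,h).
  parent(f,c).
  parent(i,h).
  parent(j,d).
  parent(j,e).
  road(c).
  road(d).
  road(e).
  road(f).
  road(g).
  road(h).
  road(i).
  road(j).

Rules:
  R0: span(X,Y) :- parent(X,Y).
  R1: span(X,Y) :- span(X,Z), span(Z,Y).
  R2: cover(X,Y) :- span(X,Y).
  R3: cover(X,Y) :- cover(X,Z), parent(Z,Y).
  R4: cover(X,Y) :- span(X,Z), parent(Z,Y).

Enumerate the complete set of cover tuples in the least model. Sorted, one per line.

round 1: derive span(c,d) via R0 from parent(c,d)
round 1: derive span(c,e) via R0 from parent(c,e)
round 1: derive span(c,h) via R0 from parent(c,h)
round 1: derive span(f,c) via R0 from parent(f,c)
round 1: derive span(i,h) via R0 from parent(i,h)
round 1: derive span(j,d) via R0 from parent(j,d)
round 1: derive span(j,e) via R0 from parent(j,e)
round 2: derive span(f,d) via R1 from span(f,c), span(c,d)
round 2: derive span(f,e) via R1 from span(f,c), span(c,e)
round 2: derive span(f,h) via R1 from span(f,c), span(c,h)
round 2: derive cover(c,d) via R2 from span(c,d)
round 2: derive cover(c,e) via R2 from span(c,e)
round 2: derive cover(c,h) via R2 from span(c,h)
round 2: derive cover(f,c) via R2 from span(f,c)
round 2: derive cover(i,h) via R2 from span(i,h)
round 2: derive cover(j,d) via R2 from span(j,d)
round 2: derive cover(j,e) via R2 from span(j,e)
round 2: derive cover(f,d) via R4 from span(f,c), parent(c,d)
round 2: derive cover(f,e) via R4 from span(f,c), parent(c,e)
round 2: derive cover(f,h) via R4 from span(f,c), parent(c,h)

cover(c,d)
cover(c,e)
cover(c,h)
cover(f,c)
cover(f,d)
cover(f,e)
cover(f,h)
cover(i,h)
cover(j,d)
cover(j,e)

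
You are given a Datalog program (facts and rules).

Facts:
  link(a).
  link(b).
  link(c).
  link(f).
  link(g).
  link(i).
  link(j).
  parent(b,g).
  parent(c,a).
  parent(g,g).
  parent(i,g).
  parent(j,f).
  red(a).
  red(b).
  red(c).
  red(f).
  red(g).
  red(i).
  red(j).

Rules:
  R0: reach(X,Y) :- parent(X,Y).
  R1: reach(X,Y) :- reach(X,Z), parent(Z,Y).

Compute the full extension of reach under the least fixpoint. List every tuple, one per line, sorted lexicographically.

reach(b,g)
reach(c,a)
reach(g,g)
reach(i,g)
reach(j,f)

round 1: derive reach(b,g) via R0 from parent(b,g)
round 1: derive reach(c,a) via R0 from parent(c,a)
round 1: derive reach(g,g) via R0 from parent(g,g)
round 1: derive reach(i,g) via R0 from parent(i,g)
round 1: derive reach(j,f) via R0 from parent(j,f)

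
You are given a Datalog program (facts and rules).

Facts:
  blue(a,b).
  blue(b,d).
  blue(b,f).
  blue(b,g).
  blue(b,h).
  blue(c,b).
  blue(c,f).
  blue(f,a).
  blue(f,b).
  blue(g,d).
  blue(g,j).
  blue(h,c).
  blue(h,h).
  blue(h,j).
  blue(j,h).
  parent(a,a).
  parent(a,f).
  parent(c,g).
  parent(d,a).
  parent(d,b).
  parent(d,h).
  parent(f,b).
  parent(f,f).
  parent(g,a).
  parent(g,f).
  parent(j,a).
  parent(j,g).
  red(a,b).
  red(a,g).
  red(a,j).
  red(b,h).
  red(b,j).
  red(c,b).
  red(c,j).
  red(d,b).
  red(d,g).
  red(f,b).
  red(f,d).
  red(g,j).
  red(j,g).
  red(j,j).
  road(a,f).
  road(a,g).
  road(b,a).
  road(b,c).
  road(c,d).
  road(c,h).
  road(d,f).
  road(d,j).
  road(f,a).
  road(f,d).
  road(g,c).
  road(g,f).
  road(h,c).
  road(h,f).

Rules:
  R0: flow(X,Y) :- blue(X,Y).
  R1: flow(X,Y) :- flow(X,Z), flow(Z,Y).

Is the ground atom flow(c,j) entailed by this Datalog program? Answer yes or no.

round 1: derive flow(a,b) via R0 from blue(a,b)
round 1: derive flow(b,d) via R0 from blue(b,d)
round 1: derive flow(b,f) via R0 from blue(b,f)
round 1: derive flow(b,g) via R0 from blue(b,g)
round 1: derive flow(b,h) via R0 from blue(b,h)
round 1: derive flow(c,b) via R0 from blue(c,b)
round 1: derive flow(c,f) via R0 from blue(c,f)
round 1: derive flow(f,a) via R0 from blue(f,a)
round 1: derive flow(f,b) via R0 from blue(f,b)
round 1: derive flow(g,d) via R0 from blue(g,d)
round 1: derive flow(g,j) via R0 from blue(g,j)
round 1: derive flow(h,c) via R0 from blue(h,c)
round 1: derive flow(h,h) via R0 from blue(h,h)
round 1: derive flow(h,j) via R0 from blue(h,j)
round 1: derive flow(j,h) via R0 from blue(j,h)
round 2: derive flow(a,d) via R1 from flow(a,b), flow(b,d)
round 2: derive flow(a,f) via R1 from flow(a,b), flow(b,f)
round 2: derive flow(a,g) via R1 from flow(a,b), flow(b,g)
round 2: derive flow(a,h) via R1 from flow(a,b), flow(b,h)
round 2: derive flow(b,a) via R1 from flow(b,f), flow(f,a)
round 2: derive flow(b,b) via R1 from flow(b,f), flow(f,b)
round 2: derive flow(b,c) via R1 from flow(b,h), flow(h,c)
round 2: derive flow(b,j) via R1 from flow(b,g), flow(g,j)
round 2: derive flow(c,a) via R1 from flow(c,f), flow(f,a)
round 2: derive flow(c,d) via R1 from flow(c,b), flow(b,d)
round 2: derive flow(c,g) via R1 from flow(c,b), flow(b,g)
round 2: derive flow(c,h) via R1 from flow(c,b), flow(b,h)
round 2: derive flow(f,d) via R1 from flow(f,b), flow(b,d)
round 2: derive flow(f,f) via R1 from flow(f,b), flow(b,f)
round 2: derive flow(f,g) via R1 from flow(f,b), flow(b,g)
round 2: derive flow(f,h) via R1 from flow(f,b), flow(b,h)
round 2: derive flow(g,h) via R1 from flow(g,j), flow(j,h)
round 2: derive flow(h,b) via R1 from flow(h,c), flow(c,b)
round 2: derive flow(h,f) via R1 from flow(h,c), flow(c,f)
round 2: derive flow(j,c) via R1 from flow(j,h), flow(h,c)
round 2: derive flow(j,j) via R1 from flow(j,h), flow(h,j)
round 3: derive flow(a,a) via R1 from flow(a,b), flow(b,a)
round 3: derive flow(a,c) via R1 from flow(a,b), flow(b,c)
round 3: derive flow(a,j) via R1 from flow(a,b), flow(b,j)
round 3: derive flow(c,c) via R1 from flow(c,b), flow(b,c)
round 3: derive flow(c,j) via R1 from flow(c,b), flow(b,j)
round 3: derive flow(f,c) via R1 from flow(f,b), flow(b,c)
round 3: derive flow(f,j) via R1 from flow(f,b), flow(b,j)
round 3: derive flow(g,b) via R1 from flow(g,h), flow(h,b)
round 3: derive flow(g,c) via R1 from flow(g,h), flow(h,c)
round 3: derive flow(g,f) via R1 from flow(g,h), flow(h,f)
round 3: derive flow(h,a) via R1 from flow(h,b), flow(b,a)
round 3: derive flow(h,d) via R1 from flow(h,b), flow(b,d)
round 3: derive flow(h,g) via R1 from flow(h,b), flow(b,g)
round 3: derive flow(j,a) via R1 from flow(j,c), flow(c,a)
round 3: derive flow(j,b) via R1 from flow(j,c), flow(c,b)
round 3: derive flow(j,d) via R1 from flow(j,c), flow(c,d)
round 3: derive flow(j,f) via R1 from flow(j,c), flow(c,f)
round 3: derive flow(j,g) via R1 from flow(j,c), flow(c,g)
round 4: derive flow(g,a) via R1 from flow(g,b), flow(b,a)
round 4: derive flow(g,g) via R1 from flow(g,b), flow(b,g)

yes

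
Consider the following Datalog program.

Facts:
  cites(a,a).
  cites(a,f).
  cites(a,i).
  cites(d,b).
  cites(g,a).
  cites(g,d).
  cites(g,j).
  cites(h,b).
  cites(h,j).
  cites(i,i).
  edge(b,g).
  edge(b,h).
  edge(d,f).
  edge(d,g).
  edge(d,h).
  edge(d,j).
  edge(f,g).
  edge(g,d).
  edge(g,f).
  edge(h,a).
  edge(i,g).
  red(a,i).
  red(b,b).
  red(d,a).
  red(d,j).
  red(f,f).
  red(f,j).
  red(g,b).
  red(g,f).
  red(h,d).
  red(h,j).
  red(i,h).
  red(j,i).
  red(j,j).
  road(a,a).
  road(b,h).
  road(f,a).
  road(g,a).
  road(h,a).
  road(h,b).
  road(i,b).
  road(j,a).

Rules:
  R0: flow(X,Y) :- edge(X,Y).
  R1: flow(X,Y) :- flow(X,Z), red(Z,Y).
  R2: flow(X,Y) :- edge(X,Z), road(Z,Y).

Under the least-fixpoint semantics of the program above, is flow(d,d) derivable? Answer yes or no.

round 1: derive flow(b,g) via R0 from edge(b,g)
round 1: derive flow(b,h) via R0 from edge(b,h)
round 1: derive flow(d,f) via R0 from edge(d,f)
round 1: derive flow(d,g) via R0 from edge(d,g)
round 1: derive flow(d,h) via R0 from edge(d,h)
round 1: derive flow(d,j) via R0 from edge(d,j)
round 1: derive flow(f,g) via R0 from edge(f,g)
round 1: derive flow(g,d) via R0 from edge(g,d)
round 1: derive flow(g,f) via R0 from edge(g,f)
round 1: derive flow(h,a) via R0 from edge(h,a)
round 1: derive flow(i,g) via R0 from edge(i,g)
round 1: derive flow(b,a) via R2 from edge(b,g), road(g,a)
round 1: derive flow(b,b) via R2 from edge(b,h), road(h,b)
round 1: derive flow(d,a) via R2 from edge(d,f), road(f,a)
round 1: derive flow(d,b) via R2 from edge(d,h), road(h,b)
round 1: derive flow(f,a) via R2 from edge(f,g), road(g,a)
round 1: derive flow(g,a) via R2 from edge(g,f), road(f,a)
round 1: derive flow(i,a) via R2 from edge(i,g), road(g,a)
round 2: derive flow(b,d) via R1 from flow(b,h), red(h,d)
round 2: derive flow(b,f) via R1 from flow(b,g), red(g,f)
round 2: derive flow(b,i) via R1 from flow(b,a), red(a,i)
round 2: derive flow(b,j) via R1 from flow(b,h), red(h,j)
round 2: derive flow(d,d) via R1 from flow(d,h), red(h,d)
round 2: derive flow(d,i) via R1 from flow(d,a), red(a,i)
round 2: derive flow(f,b) via R1 from flow(f,g), red(g,b)
round 2: derive flow(f,f) via R1 from flow(f,g), red(g,f)
round 2: derive flow(f,i) via R1 from flow(f,a), red(a,i)
round 2: derive flow(g,i) via R1 from flow(g,a), red(a,i)
round 2: derive flow(g,j) via R1 from flow(g,d), red(d,j)
round 2: derive flow(h,i) via R1 from flow(h,a), red(a,i)
round 2: derive flow(i,b) via R1 from flow(i,g), red(g,b)
round 2: derive flow(i,f) via R1 from flow(i,g), red(g,f)
round 2: derive flow(i,i) via R1 from flow(i,a), red(a,i)
round 3: derive flow(f,h) via R1 from flow(f,i), red(i,h)
round 3: derive flow(f,j) via R1 from flow(f,f), red(f,j)
round 3: derive flow(g,h) via R1 from flow(g,i), red(i,h)
round 3: derive flow(h,h) via R1 from flow(h,i), red(i,h)
round 3: derive flow(i,h) via R1 from flow(i,i), red(i,h)
round 3: derive flow(i,j) via R1 from flow(i,f), red(f,j)
round 4: derive flow(f,d) via R1 from flow(f,h), red(h,d)
round 4: derive flow(h,d) via R1 from flow(h,h), red(h,d)
round 4: derive flow(h,j) via R1 from flow(h,h), red(h,j)
round 4: derive flow(i,d) via R1 from flow(i,h), red(h,d)

yes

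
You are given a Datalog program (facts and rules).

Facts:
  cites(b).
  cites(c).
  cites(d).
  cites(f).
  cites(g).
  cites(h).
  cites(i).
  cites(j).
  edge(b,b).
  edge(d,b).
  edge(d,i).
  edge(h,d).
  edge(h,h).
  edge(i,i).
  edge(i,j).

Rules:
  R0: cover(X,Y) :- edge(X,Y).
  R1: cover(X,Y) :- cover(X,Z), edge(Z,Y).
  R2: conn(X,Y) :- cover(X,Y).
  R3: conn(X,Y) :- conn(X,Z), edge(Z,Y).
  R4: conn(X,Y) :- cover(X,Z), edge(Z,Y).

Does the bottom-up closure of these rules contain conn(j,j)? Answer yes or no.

round 1: derive cover(b,b) via R0 from edge(b,b)
round 1: derive cover(d,b) via R0 from edge(d,b)
round 1: derive cover(d,i) via R0 from edge(d,i)
round 1: derive cover(h,d) via R0 from edge(h,d)
round 1: derive cover(h,h) via R0 from edge(h,h)
round 1: derive cover(i,i) via R0 from edge(i,i)
round 1: derive cover(i,j) via R0 from edge(i,j)
round 2: derive cover(d,j) via R1 from cover(d,i), edge(i,j)
round 2: derive cover(h,b) via R1 from cover(h,d), edge(d,b)
round 2: derive cover(h,i) via R1 from cover(h,d), edge(d,i)
round 2: derive conn(b,b) via R2 from cover(b,b)
round 2: derive conn(d,b) via R2 from cover(d,b)
round 2: derive conn(d,i) via R2 from cover(d,i)
round 2: derive conn(h,d) via R2 from cover(h,d)
round 2: derive conn(h,h) via R2 from cover(h,h)
round 2: derive conn(i,i) via R2 from cover(i,i)
round 2: derive conn(i,j) via R2 from cover(i,j)
round 2: derive conn(d,j) via R4 from cover(d,i), edge(i,j)
round 2: derive conn(h,b) via R4 from cover(h,d), edge(d,b)
round 2: derive conn(h,i) via R4 from cover(h,d), edge(d,i)
round 3: derive cover(h,j) via R1 from cover(h,i), edge(i,j)
round 3: derive conn(h,j) via R3 from conn(h,i), edge(i,j)

no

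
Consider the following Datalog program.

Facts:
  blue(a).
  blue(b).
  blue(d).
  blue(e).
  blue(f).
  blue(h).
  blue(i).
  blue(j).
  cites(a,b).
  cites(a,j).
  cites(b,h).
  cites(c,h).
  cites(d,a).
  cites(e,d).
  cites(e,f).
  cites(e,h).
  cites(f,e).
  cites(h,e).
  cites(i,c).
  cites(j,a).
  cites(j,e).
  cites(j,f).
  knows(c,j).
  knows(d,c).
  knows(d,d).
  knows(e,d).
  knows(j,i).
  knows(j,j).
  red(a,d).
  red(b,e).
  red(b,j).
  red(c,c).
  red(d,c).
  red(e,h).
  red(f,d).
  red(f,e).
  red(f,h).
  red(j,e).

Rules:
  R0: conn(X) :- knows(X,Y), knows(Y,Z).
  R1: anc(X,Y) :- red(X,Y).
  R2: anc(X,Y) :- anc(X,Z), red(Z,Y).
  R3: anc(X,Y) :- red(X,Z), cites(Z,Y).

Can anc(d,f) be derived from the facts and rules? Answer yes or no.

round 1: derive anc(a,d) via R1 from red(a,d)
round 1: derive anc(b,e) via R1 from red(b,e)
round 1: derive anc(b,j) via R1 from red(b,j)
round 1: derive anc(c,c) via R1 from red(c,c)
round 1: derive anc(d,c) via R1 from red(d,c)
round 1: derive anc(e,h) via R1 from red(e,h)
round 1: derive anc(f,d) via R1 from red(f,d)
round 1: derive anc(f,e) via R1 from red(f,e)
round 1: derive anc(f,h) via R1 from red(f,h)
round 1: derive anc(j,e) via R1 from red(j,e)
round 1: derive anc(a,a) via R3 from red(a,d), cites(d,a)
round 1: derive anc(b,a) via R3 from red(b,j), cites(j,a)
round 1: derive anc(b,d) via R3 from red(b,e), cites(e,d)
round 1: derive anc(b,f) via R3 from red(b,e), cites(e,f)
round 1: derive anc(b,h) via R3 from red(b,e), cites(e,h)
round 1: derive anc(c,h) via R3 from red(c,c), cites(c,h)
round 1: derive anc(d,h) via R3 from red(d,c), cites(c,h)
round 1: derive anc(e,e) via R3 from red(e,h), cites(h,e)
round 1: derive anc(f,a) via R3 from red(f,d), cites(d,a)
round 1: derive anc(f,f) via R3 from red(f,e), cites(e,f)
round 1: derive anc(j,d) via R3 from red(j,e), cites(e,d)
round 1: derive anc(j,f) via R3 from red(j,e), cites(e,f)
round 1: derive anc(j,h) via R3 from red(j,e), cites(e,h)
round 2: derive anc(a,c) via R2 from anc(a,d), red(d,c)
round 2: derive anc(b,c) via R2 from anc(b,d), red(d,c)
round 2: derive anc(f,c) via R2 from anc(f,d), red(d,c)
round 2: derive anc(j,c) via R2 from anc(j,d), red(d,c)

no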